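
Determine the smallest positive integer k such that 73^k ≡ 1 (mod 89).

The order of 73 must divide φ(89) = 89 − 1 = 88 = 2^3 · 11.
Divisors of 88: 1, 2, 4, 8, 11, 22, 44, 88.
Compute 73^d (mod 89) for the divisors d until we hit 1:
73^1 ≡ 73 (mod 89)
73^2 ≡ 78 (mod 89)
73^4 ≡ 32 (mod 89)
73^8 ≡ 45 (mod 89)
73^11 ≡ 88 (mod 89)
73^22 ≡ 1 (mod 89) ✓
Hence ord(73) = 22.

22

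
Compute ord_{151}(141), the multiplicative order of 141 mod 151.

By Lagrange's theorem, ord_151(141) divides φ(151) = 151 − 1 = 150 = 2 · 3 · 5^2.
Divisors of 150: 1, 2, 3, 5, 6, 10, 15, 25, 30, 50, 75, 150.
Test each divisor d:
141^1 ≡ 141 (mod 151)
141^2 ≡ 100 (mod 151)
141^3 ≡ 57 (mod 151)
141^5 ≡ 113 (mod 151)
141^6 ≡ 78 (mod 151)
141^10 ≡ 85 (mod 151)
141^15 ≡ 92 (mod 151)
141^25 ≡ 119 (mod 151)
141^30 ≡ 8 (mod 151)
141^50 ≡ 118 (mod 151)
141^75 ≡ 150 (mod 151)
141^150 ≡ 1 (mod 151) ✓
So ord_151(141) = 150.

150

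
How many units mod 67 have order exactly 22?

φ(67) = 67 − 1 = 66 = 2 · 3 · 11.
(Z/67Z)^× is cyclic (|G| = 66); a cyclic group of order m has exactly φ(d) elements of each order d | m, and none otherwise.
22 = 2 · 11 divides 66, and φ(22) = 10.

10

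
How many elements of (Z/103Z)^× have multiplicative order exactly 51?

32

φ(103) = 103 − 1 = 102 = 2 · 3 · 17.
(Z/103Z)^× is cyclic (|G| = 102); a cyclic group of order m has exactly φ(d) elements of each order d | m, and none otherwise.
51 = 3 · 17 divides 102, and φ(51) = 32.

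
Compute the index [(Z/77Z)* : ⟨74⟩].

2

The order of 74 must divide φ(77) = φ(7·11) = (7−1)·(11−1) = 6·10 = 60 = 2^2 · 3 · 5.
Divisors of 60: 1, 2, 3, 4, 5, 6, 10, 12, 15, 20, 30, 60.
Evaluate successive powers at the divisors of 60:
74^1 ≡ 74
74^2 ≡ 9
74^3 ≡ 50
74^4 ≡ 4
74^5 ≡ 65
74^6 ≡ 36
74^10 ≡ 67
74^12 ≡ 64
74^15 ≡ 43
74^20 ≡ 23
74^30 ≡ 1
So ord_77(74) = 30, hence |⟨74⟩| = 30.
[(Z/77Z)^× : ⟨74⟩] = 60/30 = 2.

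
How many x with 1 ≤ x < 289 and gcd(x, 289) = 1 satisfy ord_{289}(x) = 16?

8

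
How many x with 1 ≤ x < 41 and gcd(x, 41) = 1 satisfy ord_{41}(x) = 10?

φ(41) = 41 − 1 = 40 = 2^3 · 5.
Since (Z/41Z)^× is cyclic of order 40, the number of elements of order d is φ(d) when d | 40 and 0 otherwise.
10 = 2 · 5 divides 40, and φ(10) = 4.

4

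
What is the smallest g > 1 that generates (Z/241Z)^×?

φ(241) = 241 − 1 = 240 = 2^4 · 3 · 5.
g is a primitive root iff g^(240/q) ≢ 1 (mod 241) for each prime q ∈ {2, 3, 5}.
g = 2: 2^120 ≡ 1 — hits 1, so not a primitive root.
g = 3: 3^120 ≡ 1 — hits 1, so not a primitive root.
g = 4: 4^120 ≡ 1 — hits 1, so not a primitive root.
g = 5: 5^120 ≡ 1 — hits 1, so not a primitive root.
g = 6: 6^120 ≡ 1 — hits 1, so not a primitive root.
g = 7: 7^120 ≡ 240; 7^80 ≡ 15; 7^48 ≡ 91 — none is 1, so 7 is a primitive root.
The smallest primitive root modulo 241 is 7.

7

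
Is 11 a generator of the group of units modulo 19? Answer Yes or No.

No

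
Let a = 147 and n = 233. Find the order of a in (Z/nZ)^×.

232

The order of 147 must divide φ(233) = 233 − 1 = 232 = 2^3 · 29.
Divisors of 232: 1, 2, 4, 8, 29, 58, 116, 232.
Test each divisor d:
147^1 ≡ 147 (mod 233)
147^2 ≡ 173 (mod 233)
147^4 ≡ 105 (mod 233)
147^8 ≡ 74 (mod 233)
147^29 ≡ 12 (mod 233)
147^58 ≡ 144 (mod 233)
147^116 ≡ 232 (mod 233)
147^232 ≡ 1 (mod 233) ✓
The smallest such exponent is 232, so the order of 147 is 232.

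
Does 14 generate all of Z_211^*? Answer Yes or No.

No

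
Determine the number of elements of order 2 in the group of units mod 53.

1

φ(53) = 53 − 1 = 52 = 2^2 · 13.
Since (Z/53Z)^× is cyclic of order 52, the number of elements of order d is φ(d) when d | 52 and 0 otherwise.
2 | 52, and φ(2) = 2 − 1 = 1.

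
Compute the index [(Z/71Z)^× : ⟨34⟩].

By Lagrange's theorem, ord_71(34) divides φ(71) = 71 − 1 = 70 = 2 · 5 · 7.
Divisors of 70: 1, 2, 5, 7, 10, 14, 35, 70.
Evaluate successive powers at the divisors of 70:
34^1 ≡ 34 (mod 71)
34^2 ≡ 20 (mod 71)
34^5 ≡ 39 (mod 71)
34^7 ≡ 70 (mod 71)
34^10 ≡ 30 (mod 71)
34^14 ≡ 1 (mod 71) ✓
So ord_71(34) = 14, hence |⟨34⟩| = 14.
[(Z/71Z)^× : ⟨34⟩] = 70/14 = 5.

5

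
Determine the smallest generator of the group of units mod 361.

2

φ(361) = φ(19^2) = 19·(19−1) = 342 = 2 · 3^2 · 19.
g is a primitive root iff g^(342/q) ≢ 1 (mod 361) for each prime q ∈ {2, 3, 19}.
g = 2: 2^171 ≡ 360; 2^114 ≡ 292; 2^18 ≡ 58 — none is 1, so 2 is a primitive root.
So 2 is the smallest generator of (Z/361Z)^×.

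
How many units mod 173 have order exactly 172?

φ(173) = 173 − 1 = 172 = 2^2 · 43.
(Z/173Z)^× is cyclic (|G| = 172); a cyclic group of order m has exactly φ(d) elements of each order d | m, and none otherwise.
172 = 2^2 · 43 divides 172, and φ(172) = 84.

84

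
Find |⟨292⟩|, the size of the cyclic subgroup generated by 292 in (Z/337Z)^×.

336

The order of 292 must divide φ(337) = 337 − 1 = 336 = 2^4 · 3 · 7.
Divisors of 336: 1, 2, 3, 4, 6, 7, 8, 12, 14, 16, 21, 24, 28, 42, 48, 56, 84, 112, 168, 336.
Compute 292^d (mod 337) for the divisors d until we hit 1:
292^1 ≡ 292 (mod 337)
292^2 ≡ 3 (mod 337)
292^3 ≡ 202 (mod 337)
292^4 ≡ 9 (mod 337)
292^6 ≡ 27 (mod 337)
292^7 ≡ 133 (mod 337)
292^8 ≡ 81 (mod 337)
292^12 ≡ 55 (mod 337)
292^14 ≡ 165 (mod 337)
292^16 ≡ 158 (mod 337)
292^21 ≡ 40 (mod 337)
292^24 ≡ 329 (mod 337)
292^28 ≡ 265 (mod 337)
292^42 ≡ 252 (mod 337)
292^48 ≡ 64 (mod 337)
292^56 ≡ 129 (mod 337)
292^84 ≡ 148 (mod 337)
292^112 ≡ 128 (mod 337)
292^168 ≡ 336 (mod 337)
292^336 ≡ 1 (mod 337) ✓
So ord_337(292) = 336.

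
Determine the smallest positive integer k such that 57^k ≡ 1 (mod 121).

110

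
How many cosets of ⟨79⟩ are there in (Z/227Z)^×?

2

ord(79) | φ(227) = 227 − 1 = 226 = 2 · 113.
Divisors of 226: 1, 2, 113, 226.
Test each divisor d:
79^1 ≡ 79 (mod 227)
79^2 ≡ 112 (mod 227)
79^113 ≡ 1 (mod 227) ✓
The order of 79 is 113, so the subgroup it generates has 113 elements.
The index is φ(227) / ord(79) = 226 / 113 = 2.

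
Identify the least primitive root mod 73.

5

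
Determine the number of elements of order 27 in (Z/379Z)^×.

φ(379) = 379 − 1 = 378 = 2 · 3^3 · 7.
In a cyclic group of order 378, there are φ(d) elements of order d for each divisor d of 378, and zero for non-divisors.
27 = 3^3 divides 378, and φ(27) = 18.

18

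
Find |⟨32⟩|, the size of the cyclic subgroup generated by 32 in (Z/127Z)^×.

7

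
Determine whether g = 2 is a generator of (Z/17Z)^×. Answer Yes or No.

φ(17) = 17 − 1 = 16 = 2^4.
An element g generates (Z/17Z)^× iff g^(16/q) ≢ 1 (mod 17) for each prime q ∈ {2}.
2^8 ≡ 1 (mod 17)  [q = 2: ≡ 1 ✗]
Since 2^8 ≡ 1, the order of 2 divides 8 < 16, so 2 is not a primitive root.

No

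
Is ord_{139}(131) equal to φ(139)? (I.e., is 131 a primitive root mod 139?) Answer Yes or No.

φ(139) = 139 − 1 = 138 = 2 · 3 · 23.
It suffices to check that the order of 131 is not a proper divisor of 138: compute 131^(138/q) for q ∈ {2, 3, 23}.
131^69 ≡ 1 (mod 139)  [q = 2: ≡ 1 ✗]
131^46 ≡ 1 (mod 139)  [q = 3: ≡ 1 ✗]
131^6 ≡ 129 (mod 139)  [q = 23: ≢ 1 ✓]
131^69 ≡ 1 shows ord(131) | 69, strictly less than φ(139); not a primitive root.

No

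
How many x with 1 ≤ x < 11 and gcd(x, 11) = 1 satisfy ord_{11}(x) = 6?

φ(11) = 11 − 1 = 10 = 2 · 5.
(Z/11Z)^× is cyclic (|G| = 10); a cyclic group of order m has exactly φ(d) elements of each order d | m, and none otherwise.
6 does not divide 10, so no element of (Z/11Z)^× has order 6.

0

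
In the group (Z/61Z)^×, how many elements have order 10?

φ(61) = 61 − 1 = 60 = 2^2 · 3 · 5.
(Z/61Z)^× is cyclic (|G| = 60); a cyclic group of order m has exactly φ(d) elements of each order d | m, and none otherwise.
10 = 2 · 5 divides 60, and φ(10) = 4.

4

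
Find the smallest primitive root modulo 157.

5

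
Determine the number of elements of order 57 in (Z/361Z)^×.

36

φ(361) = φ(19^2) = 19·(19−1) = 342 = 2 · 3^2 · 19.
In a cyclic group of order 342, there are φ(d) elements of order d for each divisor d of 342, and zero for non-divisors.
57 = 3 · 19 divides 342, and φ(57) = 36.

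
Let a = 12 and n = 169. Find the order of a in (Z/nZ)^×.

26

ord(12) | φ(169) = φ(13^2) = 13·(13−1) = 156 = 2^2 · 3 · 13.
Divisors of 156: 1, 2, 3, 4, 6, 12, 13, 26, 39, 52, 78, 156.
Compute 12^d (mod 169) for the divisors d until we hit 1:
12^1 ≡ 12
12^2 ≡ 144
12^3 ≡ 38
12^4 ≡ 118
12^6 ≡ 92
12^12 ≡ 14
12^13 ≡ 168
12^26 ≡ 1
Therefore the multiplicative order of 12 modulo 169 is 26.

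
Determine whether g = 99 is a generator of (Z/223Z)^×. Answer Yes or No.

φ(223) = 223 − 1 = 222 = 2 · 3 · 37.
99 is a primitive root mod 223 iff 99^(φ(223)/q) ≢ 1 for every prime q | φ(223), i.e. q ∈ {2, 3, 37}.
99^111 ≡ 222 (mod 223)  [q = 2: ≢ 1 ✓]
99^74 ≡ 183 (mod 223)  [q = 3: ≢ 1 ✓]
99^6 ≡ 7 (mod 223)  [q = 37: ≢ 1 ✓]
None equal 1, so ord_223(99) = 222: 99 is a primitive root.

Yes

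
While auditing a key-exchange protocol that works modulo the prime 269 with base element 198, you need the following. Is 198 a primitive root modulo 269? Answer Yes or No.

Yes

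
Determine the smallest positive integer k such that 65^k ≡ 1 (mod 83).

41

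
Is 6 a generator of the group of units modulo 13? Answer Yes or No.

Yes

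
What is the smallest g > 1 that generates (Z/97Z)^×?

5

φ(97) = 97 − 1 = 96 = 2^5 · 3.
Test candidates g = 2, 3, … against the prime factors q ∈ {2, 3} of φ(97): g is a generator iff g^(96/q) ≢ 1 for every such q.
g = 2: 2^48 ≡ 1 — hits 1, so not a primitive root.
g = 3: 3^48 ≡ 1 — hits 1, so not a primitive root.
g = 4: 4^48 ≡ 1 — hits 1, so not a primitive root.
g = 5: 5^48 ≡ 96; 5^32 ≡ 35 — none is 1, so 5 is a primitive root.
Hence the least primitive root of 97 is 5.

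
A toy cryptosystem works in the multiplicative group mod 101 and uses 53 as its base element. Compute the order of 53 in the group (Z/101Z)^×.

ord(53) | φ(101) = 101 − 1 = 100 = 2^2 · 5^2.
Divisors of 100: 1, 2, 4, 5, 10, 20, 25, 50, 100.
Evaluate successive powers at the divisors of 100:
53^1 ≡ 53 (mod 101)
53^2 ≡ 82 (mod 101)
53^4 ≡ 58 (mod 101)
53^5 ≡ 44 (mod 101)
53^10 ≡ 17 (mod 101)
53^20 ≡ 87 (mod 101)
53^25 ≡ 91 (mod 101)
53^50 ≡ 100 (mod 101)
53^100 ≡ 1 (mod 101) ✓
Therefore the multiplicative order of 53 modulo 101 is 100.

100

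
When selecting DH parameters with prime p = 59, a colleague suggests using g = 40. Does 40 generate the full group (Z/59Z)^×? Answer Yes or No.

φ(59) = 59 − 1 = 58 = 2 · 29.
It suffices to check that the order of 40 is not a proper divisor of 58: compute 40^(58/q) for q ∈ {2, 29}.
40^29 ≡ 58 (mod 59)  [q = 2: ≢ 1 ✓]
40^2 ≡ 7 (mod 59)  [q = 29: ≢ 1 ✓]
None equal 1, so ord_59(40) = 58: 40 is a primitive root.

Yes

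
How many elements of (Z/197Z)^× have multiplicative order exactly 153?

φ(197) = 197 − 1 = 196 = 2^2 · 7^2.
Since (Z/197Z)^× is cyclic of order 196, the number of elements of order d is φ(d) when d | 196 and 0 otherwise.
153 does not divide 196, so no element of (Z/197Z)^× has order 153.

0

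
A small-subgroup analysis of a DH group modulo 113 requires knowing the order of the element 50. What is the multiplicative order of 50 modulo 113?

56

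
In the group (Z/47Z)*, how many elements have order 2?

φ(47) = 47 − 1 = 46 = 2 · 23.
(Z/47Z)^× is cyclic (|G| = 46); a cyclic group of order m has exactly φ(d) elements of each order d | m, and none otherwise.
2 | 46, and φ(2) = 2 − 1 = 1.

1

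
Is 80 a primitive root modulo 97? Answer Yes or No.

Yes

φ(97) = 97 − 1 = 96 = 2^5 · 3.
80 is a primitive root mod 97 iff 80^(φ(97)/q) ≢ 1 for every prime q | φ(97), i.e. q ∈ {2, 3}.
80^48 ≡ 96 (mod 97)  [q = 2: ≢ 1 ✓]
80^32 ≡ 61 (mod 97)  [q = 3: ≢ 1 ✓]
Every test exponent gives a nontrivial residue, hence 80 generates the full group.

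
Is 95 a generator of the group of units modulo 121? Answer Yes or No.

Yes

φ(121) = φ(11^2) = 11·(11−1) = 110 = 2 · 5 · 11.
95 is a primitive root mod 121 iff 95^(φ(121)/q) ≢ 1 for every prime q | φ(121), i.e. q ∈ {2, 5, 11}.
95^55 ≡ 120 (mod 121)  [q = 2: ≢ 1 ✓]
95^22 ≡ 27 (mod 121)  [q = 5: ≢ 1 ✓]
95^10 ≡ 45 (mod 121)  [q = 11: ≢ 1 ✓]
Every test exponent gives a nontrivial residue, hence 95 generates the full group.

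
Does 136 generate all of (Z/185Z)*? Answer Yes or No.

185 = 5 · 37 is a product of two distinct odd primes, so (Z/185Z)^× ≅ (Z/5Z)^× × (Z/37Z)^× is not cyclic.
No primitive root modulo 185 exists; in particular 136 is not one.

No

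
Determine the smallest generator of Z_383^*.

φ(383) = 383 − 1 = 382 = 2 · 191.
Test candidates g = 2, 3, … against the prime factors q ∈ {2, 191} of φ(383): g is a generator iff g^(382/q) ≢ 1 for every such q.
g = 2: 2^191 ≡ 1 — hits 1, so not a primitive root.
g = 3: 3^191 ≡ 1 — hits 1, so not a primitive root.
g = 4: 4^191 ≡ 1 — hits 1, so not a primitive root.
g = 5: 5^191 ≡ 382; 5^2 ≡ 25 — none is 1, so 5 is a primitive root.
Hence the least primitive root of 383 is 5.

5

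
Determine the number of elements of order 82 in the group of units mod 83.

φ(83) = 83 − 1 = 82 = 2 · 41.
(Z/83Z)^× is cyclic (|G| = 82); a cyclic group of order m has exactly φ(d) elements of each order d | m, and none otherwise.
82 = 2 · 41 divides 82, and φ(82) = 40.

40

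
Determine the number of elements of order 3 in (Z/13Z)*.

2

φ(13) = 13 − 1 = 12 = 2^2 · 3.
In a cyclic group of order 12, there are φ(d) elements of order d for each divisor d of 12, and zero for non-divisors.
3 | 12, and φ(3) = 3 − 1 = 2.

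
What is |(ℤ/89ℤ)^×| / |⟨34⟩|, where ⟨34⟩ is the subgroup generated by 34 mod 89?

By Lagrange's theorem, ord_89(34) divides φ(89) = 89 − 1 = 88 = 2^3 · 11.
Divisors of 88: 1, 2, 4, 8, 11, 22, 44, 88.
Compute 34^d (mod 89) for the divisors d until we hit 1:
34^1 ≡ 34 (mod 89)
34^2 ≡ 88 (mod 89)
34^4 ≡ 1 (mod 89) ✓
So ord_89(34) = 4, hence |⟨34⟩| = 4.
The index is φ(89) / ord(34) = 88 / 4 = 22.

22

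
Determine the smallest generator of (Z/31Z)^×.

φ(31) = 31 − 1 = 30 = 2 · 3 · 5.
g is a primitive root iff g^(30/q) ≢ 1 (mod 31) for each prime q ∈ {2, 3, 5}.
g = 2: 2^15 ≡ 1 — hits 1, so not a primitive root.
g = 3: 3^15 ≡ 30; 3^10 ≡ 25; 3^6 ≡ 16 — none is 1, so 3 is a primitive root.
So 3 is the smallest generator of (Z/31Z)^×.

3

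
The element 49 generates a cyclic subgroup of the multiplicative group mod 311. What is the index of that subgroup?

10

The order of 49 must divide φ(311) = 311 − 1 = 310 = 2 · 5 · 31.
Divisors of 310: 1, 2, 5, 10, 31, 62, 155, 310.
Evaluate successive powers at the divisors of 310:
49^1 ≡ 49 (mod 311)
49^2 ≡ 224 (mod 311)
49^5 ≡ 169 (mod 311)
49^10 ≡ 260 (mod 311)
49^31 ≡ 1 (mod 311) ✓
So ord_311(49) = 31, hence |⟨49⟩| = 31.
[(Z/311Z)^× : ⟨49⟩] = 310/31 = 10.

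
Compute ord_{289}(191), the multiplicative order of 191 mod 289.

68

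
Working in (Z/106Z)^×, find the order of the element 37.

Since 37 ∈ (Z/106Z)^×, its order divides φ(106) = φ(2)·φ(53) = 1·52 = 52 = 2^2 · 13.
Divisors of 52: 1, 2, 4, 13, 26, 52.
Check 37^d mod 106 for each divisor in increasing order:
37^1 ≡ 37 (mod 106)
37^2 ≡ 97 (mod 106)
37^4 ≡ 81 (mod 106)
37^13 ≡ 105 (mod 106)
37^26 ≡ 1 (mod 106) ✓
So ord_106(37) = 26.

26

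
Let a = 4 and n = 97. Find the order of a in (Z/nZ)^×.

24

By Lagrange's theorem, ord_97(4) divides φ(97) = 97 − 1 = 96 = 2^5 · 3.
Divisors of 96: 1, 2, 3, 4, 6, 8, 12, 16, 24, 32, 48, 96.
Compute 4^d (mod 97) for the divisors d until we hit 1:
4^1 ≡ 4
4^2 ≡ 16
4^3 ≡ 64
4^4 ≡ 62
4^6 ≡ 22
4^8 ≡ 61
4^12 ≡ 96
4^16 ≡ 35
4^24 ≡ 1
Hence ord(4) = 24.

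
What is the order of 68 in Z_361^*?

3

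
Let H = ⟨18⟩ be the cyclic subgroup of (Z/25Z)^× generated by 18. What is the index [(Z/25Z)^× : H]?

Since 18 ∈ (Z/25Z)^×, its order divides φ(25) = φ(5^2) = 5·(5−1) = 20 = 2^2 · 5.
Divisors of 20: 1, 2, 4, 5, 10, 20.
Evaluate successive powers at the divisors of 20:
18^1 ≡ 18 (mod 25)
18^2 ≡ 24 (mod 25)
18^4 ≡ 1 (mod 25) ✓
So ord_25(18) = 4, hence |⟨18⟩| = 4.
The index is φ(25) / ord(18) = 20 / 4 = 5.

5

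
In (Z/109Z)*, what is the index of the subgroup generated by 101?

The order of 101 must divide φ(109) = 109 − 1 = 108 = 2^2 · 3^3.
Divisors of 108: 1, 2, 3, 4, 6, 9, 12, 18, 27, 36, 54, 108.
Evaluate successive powers at the divisors of 108:
101^1 ≡ 101 (mod 109)
101^2 ≡ 64 (mod 109)
101^3 ≡ 33 (mod 109)
101^4 ≡ 63 (mod 109)
101^6 ≡ 108 (mod 109)
101^9 ≡ 76 (mod 109)
101^12 ≡ 1 (mod 109) ✓
Thus |⟨101⟩| = ord(101) = 12.
[(Z/109Z)^× : ⟨101⟩] = 108/12 = 9.

9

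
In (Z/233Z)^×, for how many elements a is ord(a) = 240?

0

φ(233) = 233 − 1 = 232 = 2^3 · 29.
Since (Z/233Z)^× is cyclic of order 232, the number of elements of order d is φ(d) when d | 232 and 0 otherwise.
Since 240 ∤ 232, the count is 0.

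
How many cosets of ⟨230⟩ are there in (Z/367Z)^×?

Since 230 ∈ (Z/367Z)^×, its order divides φ(367) = 367 − 1 = 366 = 2 · 3 · 61.
Divisors of 366: 1, 2, 3, 6, 61, 122, 183, 366.
Compute 230^d (mod 367) for the divisors d until we hit 1:
230^1 ≡ 230 (mod 367)
230^2 ≡ 52 (mod 367)
230^3 ≡ 216 (mod 367)
230^6 ≡ 47 (mod 367)
230^61 ≡ 366 (mod 367)
230^122 ≡ 1 (mod 367) ✓
So ord_367(230) = 122, hence |⟨230⟩| = 122.
The index is φ(367) / ord(230) = 366 / 122 = 3.

3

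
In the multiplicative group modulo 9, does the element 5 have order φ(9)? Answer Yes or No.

Yes

φ(9) = φ(3^2) = 3·(3−1) = 6 = 2 · 3.
An element g generates (Z/9Z)^× iff g^(6/q) ≢ 1 (mod 9) for each prime q ∈ {2, 3}.
5^3 ≡ 8 (mod 9)  [q = 2: ≢ 1 ✓]
5^2 ≡ 7 (mod 9)  [q = 3: ≢ 1 ✓]
All checks pass, so 5 has order 6 and is a primitive root modulo 9.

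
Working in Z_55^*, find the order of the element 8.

The order of 8 must divide φ(55) = φ(5·11) = (5−1)·(11−1) = 4·10 = 40 = 2^3 · 5.
Divisors of 40: 1, 2, 4, 5, 8, 10, 20, 40.
Test each divisor d:
8^1 ≡ 8 (mod 55)
8^2 ≡ 9 (mod 55)
8^4 ≡ 26 (mod 55)
8^5 ≡ 43 (mod 55)
8^8 ≡ 16 (mod 55)
8^10 ≡ 34 (mod 55)
8^20 ≡ 1 (mod 55) ✓
So ord_55(8) = 20.

20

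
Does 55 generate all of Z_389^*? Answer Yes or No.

No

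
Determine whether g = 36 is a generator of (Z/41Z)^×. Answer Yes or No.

No

φ(41) = 41 − 1 = 40 = 2^3 · 5.
Test 36^(40/q) mod 41 for each prime factor q of 40:
36^20 ≡ 1 (mod 41)  [q = 2: ≡ 1 ✗]
36^8 ≡ 18 (mod 41)  [q = 5: ≢ 1 ✓]
The check at q = 2 fails, so 36 generates a proper subgroup.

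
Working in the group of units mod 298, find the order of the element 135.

148

By Lagrange's theorem, ord_298(135) divides φ(298) = φ(2)·φ(149) = 1·148 = 148 = 2^2 · 37.
Divisors of 148: 1, 2, 4, 37, 74, 148.
Compute 135^d (mod 298) for the divisors d until we hit 1:
135^1 ≡ 135 (mod 298)
135^2 ≡ 47 (mod 298)
135^4 ≡ 123 (mod 298)
135^37 ≡ 105 (mod 298)
135^74 ≡ 297 (mod 298)
135^148 ≡ 1 (mod 298) ✓
Therefore the multiplicative order of 135 modulo 298 is 148.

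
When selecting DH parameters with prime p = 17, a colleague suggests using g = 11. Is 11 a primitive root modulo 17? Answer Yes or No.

Yes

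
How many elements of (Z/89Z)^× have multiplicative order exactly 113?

0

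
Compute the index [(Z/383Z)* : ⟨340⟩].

1

ord(340) | φ(383) = 383 − 1 = 382 = 2 · 191.
Divisors of 382: 1, 2, 191, 382.
Test each divisor d:
340^1 ≡ 340 (mod 383)
340^2 ≡ 317 (mod 383)
340^191 ≡ 382 (mod 383)
340^382 ≡ 1 (mod 383) ✓
Thus |⟨340⟩| = ord(340) = 382.
[(Z/383Z)^× : ⟨340⟩] = 382/382 = 1.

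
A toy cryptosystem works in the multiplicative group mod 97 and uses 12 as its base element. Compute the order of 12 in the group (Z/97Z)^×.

Since 12 ∈ (Z/97Z)^×, its order divides φ(97) = 97 − 1 = 96 = 2^5 · 3.
Divisors of 96: 1, 2, 3, 4, 6, 8, 12, 16, 24, 32, 48, 96.
Compute 12^d (mod 97) for the divisors d until we hit 1:
12^1 ≡ 12 (mod 97)
12^2 ≡ 47 (mod 97)
12^3 ≡ 79 (mod 97)
12^4 ≡ 75 (mod 97)
12^6 ≡ 33 (mod 97)
12^8 ≡ 96 (mod 97)
12^12 ≡ 22 (mod 97)
12^16 ≡ 1 (mod 97) ✓
Therefore the multiplicative order of 12 modulo 97 is 16.

16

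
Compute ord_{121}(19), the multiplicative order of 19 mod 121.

110

The order of 19 must divide φ(121) = φ(11^2) = 11·(11−1) = 110 = 2 · 5 · 11.
Divisors of 110: 1, 2, 5, 10, 11, 22, 55, 110.
Test each divisor d:
19^1 ≡ 19 (mod 121)
19^2 ≡ 119 (mod 121)
19^5 ≡ 76 (mod 121)
19^10 ≡ 89 (mod 121)
19^11 ≡ 118 (mod 121)
19^22 ≡ 9 (mod 121)
19^55 ≡ 120 (mod 121)
19^110 ≡ 1 (mod 121) ✓
So ord_121(19) = 110.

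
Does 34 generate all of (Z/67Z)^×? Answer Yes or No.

Yes

φ(67) = 67 − 1 = 66 = 2 · 3 · 11.
An element g generates (Z/67Z)^× iff g^(66/q) ≢ 1 (mod 67) for each prime q ∈ {2, 3, 11}.
34^33 ≡ 66 (mod 67)  [q = 2: ≢ 1 ✓]
34^22 ≡ 29 (mod 67)  [q = 3: ≢ 1 ✓]
34^6 ≡ 22 (mod 67)  [q = 11: ≢ 1 ✓]
None equal 1, so ord_67(34) = 66: 34 is a primitive root.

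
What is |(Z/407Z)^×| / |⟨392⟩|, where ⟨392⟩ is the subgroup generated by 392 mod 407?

2

By Lagrange's theorem, ord_407(392) divides φ(407) = φ(11·37) = (11−1)·(37−1) = 10·36 = 360 = 2^3 · 3^2 · 5.
Divisors of 360: 1, 2, 3, 4, 5, 6, 8, 9, 10, 12, 15, 18, 20, 24, 30, 36, 40, 45, 60, 72, 90, 120, 180, 360.
Test each divisor d:
392^1 ≡ 392 (mod 407)
392^2 ≡ 225 (mod 407)
392^3 ≡ 288 (mod 407)
392^4 ≡ 157 (mod 407)
392^5 ≡ 87 (mod 407)
392^6 ≡ 323 (mod 407)
392^8 ≡ 229 (mod 407)
392^9 ≡ 228 (mod 407)
392^10 ≡ 243 (mod 407)
392^12 ≡ 137 (mod 407)
392^15 ≡ 384 (mod 407)
392^18 ≡ 295 (mod 407)
392^20 ≡ 34 (mod 407)
392^24 ≡ 47 (mod 407)
392^30 ≡ 122 (mod 407)
392^36 ≡ 334 (mod 407)
392^40 ≡ 342 (mod 407)
392^45 ≡ 43 (mod 407)
392^60 ≡ 232 (mod 407)
392^72 ≡ 38 (mod 407)
392^90 ≡ 221 (mod 407)
392^120 ≡ 100 (mod 407)
392^180 ≡ 1 (mod 407) ✓
The order of 392 is 180, so the subgroup it generates has 180 elements.
Index = |(Z/407Z)^×| / |⟨392⟩| = 360 / 180 = 2.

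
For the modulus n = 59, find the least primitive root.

2

φ(59) = 59 − 1 = 58 = 2 · 29.
Test candidates g = 2, 3, … against the prime factors q ∈ {2, 29} of φ(59): g is a generator iff g^(58/q) ≢ 1 for every such q.
g = 2: 2^29 ≡ 58; 2^2 ≡ 4 — none is 1, so 2 is a primitive root.
Hence the least primitive root of 59 is 2.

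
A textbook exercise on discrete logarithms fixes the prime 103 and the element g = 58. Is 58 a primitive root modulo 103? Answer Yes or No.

No

φ(103) = 103 − 1 = 102 = 2 · 3 · 17.
An element g generates (Z/103Z)^× iff g^(102/q) ≢ 1 (mod 103) for each prime q ∈ {2, 3, 17}.
58^51 ≡ 1 (mod 103)  [q = 2: ≡ 1 ✗]
58^34 ≡ 56 (mod 103)  [q = 3: ≢ 1 ✓]
58^6 ≡ 76 (mod 103)  [q = 17: ≢ 1 ✓]
Since 58^51 ≡ 1, the order of 58 divides 51 < 102, so 58 is not a primitive root.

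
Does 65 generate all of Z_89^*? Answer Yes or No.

Yes

φ(89) = 89 − 1 = 88 = 2^3 · 11.
Test 65^(88/q) mod 89 for each prime factor q of 88:
65^44 ≡ 88 (mod 89)  [q = 2: ≢ 1 ✓]
65^8 ≡ 78 (mod 89)  [q = 11: ≢ 1 ✓]
Every test exponent gives a nontrivial residue, hence 65 generates the full group.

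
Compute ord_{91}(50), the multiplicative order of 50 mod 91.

Since 50 ∈ (Z/91Z)^×, its order divides φ(91) = φ(7·13) = (7−1)·(13−1) = 6·12 = 72 = 2^3 · 3^2.
Divisors of 72: 1, 2, 3, 4, 6, 8, 9, 12, 18, 24, 36, 72.
Check 50^d mod 91 for each divisor in increasing order:
50^1 ≡ 50 (mod 91)
50^2 ≡ 43 (mod 91)
50^3 ≡ 57 (mod 91)
50^4 ≡ 29 (mod 91)
50^6 ≡ 64 (mod 91)
50^8 ≡ 22 (mod 91)
50^9 ≡ 8 (mod 91)
50^12 ≡ 1 (mod 91) ✓
So ord_91(50) = 12.

12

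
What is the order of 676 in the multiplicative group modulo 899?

42

Since 676 ∈ (Z/899Z)^×, its order divides φ(899) = φ(29·31) = (29−1)·(31−1) = 28·30 = 840 = 2^3 · 3 · 5 · 7.
Divisors of 840: 1, 2, 3, 4, 5, 6, 7, 8, 10, 12, 14, 15, 20, 21, 24, 28, 30, 35, 40, 42, 56, 60, 70, 84, 105, 120, 140, 168, 210, 280, 420, 840.
Compute 676^d (mod 899) for the divisors d until we hit 1:
676^1 ≡ 676 (mod 899)
676^2 ≡ 284 (mod 899)
676^3 ≡ 497 (mod 899)
676^4 ≡ 645 (mod 899)
676^5 ≡ 5 (mod 899)
676^6 ≡ 683 (mod 899)
676^7 ≡ 521 (mod 899)
676^8 ≡ 687 (mod 899)
676^10 ≡ 25 (mod 899)
676^12 ≡ 807 (mod 899)
676^14 ≡ 842 (mod 899)
676^15 ≡ 125 (mod 899)
676^20 ≡ 625 (mod 899)
676^21 ≡ 869 (mod 899)
676^24 ≡ 373 (mod 899)
676^28 ≡ 552 (mod 899)
676^30 ≡ 342 (mod 899)
676^35 ≡ 811 (mod 899)
676^40 ≡ 459 (mod 899)
676^42 ≡ 1 (mod 899) ✓
The smallest such exponent is 42, so the order of 676 is 42.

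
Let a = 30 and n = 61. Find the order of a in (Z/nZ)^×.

The order of 30 must divide φ(61) = 61 − 1 = 60 = 2^2 · 3 · 5.
Divisors of 60: 1, 2, 3, 4, 5, 6, 10, 12, 15, 20, 30, 60.
Compute 30^d (mod 61) for the divisors d until we hit 1:
30^1 ≡ 30 (mod 61)
30^2 ≡ 46 (mod 61)
30^3 ≡ 38 (mod 61)
30^4 ≡ 42 (mod 61)
30^5 ≡ 40 (mod 61)
30^6 ≡ 41 (mod 61)
30^10 ≡ 14 (mod 61)
30^12 ≡ 34 (mod 61)
30^15 ≡ 11 (mod 61)
30^20 ≡ 13 (mod 61)
30^30 ≡ 60 (mod 61)
30^60 ≡ 1 (mod 61) ✓
Hence ord(30) = 60.

60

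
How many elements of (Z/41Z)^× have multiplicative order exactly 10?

4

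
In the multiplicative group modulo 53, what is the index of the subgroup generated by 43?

2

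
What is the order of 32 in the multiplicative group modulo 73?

9

By Lagrange's theorem, ord_73(32) divides φ(73) = 73 − 1 = 72 = 2^3 · 3^2.
Divisors of 72: 1, 2, 3, 4, 6, 8, 9, 12, 18, 24, 36, 72.
Compute 32^d (mod 73) for the divisors d until we hit 1:
32^1 ≡ 32 (mod 73)
32^2 ≡ 2 (mod 73)
32^3 ≡ 64 (mod 73)
32^4 ≡ 4 (mod 73)
32^6 ≡ 8 (mod 73)
32^8 ≡ 16 (mod 73)
32^9 ≡ 1 (mod 73) ✓
The smallest such exponent is 9, so the order of 32 is 9.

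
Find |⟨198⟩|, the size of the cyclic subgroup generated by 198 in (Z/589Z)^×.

30

By Lagrange's theorem, ord_589(198) divides φ(589) = φ(19·31) = (19−1)·(31−1) = 18·30 = 540 = 2^2 · 3^3 · 5.
Divisors of 540: 1, 2, 3, 4, 5, 6, 9, 10, 12, 15, 18, 20, 27, 30, 36, 45, 54, 60, 90, 108, 135, 180, 270, 540.
Evaluate successive powers at the divisors of 540:
198^1 ≡ 198 (mod 589)
198^2 ≡ 330 (mod 589)
198^3 ≡ 550 (mod 589)
198^4 ≡ 524 (mod 589)
198^5 ≡ 88 (mod 589)
198^6 ≡ 343 (mod 589)
198^9 ≡ 170 (mod 589)
198^10 ≡ 87 (mod 589)
198^12 ≡ 438 (mod 589)
198^15 ≡ 588 (mod 589)
198^18 ≡ 39 (mod 589)
198^20 ≡ 501 (mod 589)
198^27 ≡ 151 (mod 589)
198^30 ≡ 1 (mod 589) ✓
Therefore the multiplicative order of 198 modulo 589 is 30.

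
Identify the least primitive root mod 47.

5

φ(47) = 47 − 1 = 46 = 2 · 23.
Test candidates g = 2, 3, … against the prime factors q ∈ {2, 23} of φ(47): g is a generator iff g^(46/q) ≢ 1 for every such q.
g = 2: 2^23 ≡ 1 — hits 1, so not a primitive root.
g = 3: 3^23 ≡ 1 — hits 1, so not a primitive root.
g = 4: 4^23 ≡ 1 — hits 1, so not a primitive root.
g = 5: 5^23 ≡ 46; 5^2 ≡ 25 — none is 1, so 5 is a primitive root.
Hence the least primitive root of 47 is 5.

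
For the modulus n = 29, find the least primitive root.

2

φ(29) = 29 − 1 = 28 = 2^2 · 7.
Test candidates g = 2, 3, … against the prime factors q ∈ {2, 7} of φ(29): g is a generator iff g^(28/q) ≢ 1 for every such q.
g = 2: 2^14 ≡ 28; 2^4 ≡ 16 — none is 1, so 2 is a primitive root.
The smallest primitive root modulo 29 is 2.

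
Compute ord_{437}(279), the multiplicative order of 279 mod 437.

Since 279 ∈ (Z/437Z)^×, its order divides φ(437) = φ(19·23) = (19−1)·(23−1) = 18·22 = 396 = 2^2 · 3^2 · 11.
Divisors of 396: 1, 2, 3, 4, 6, 9, 11, 12, 18, 22, 33, 36, 44, 66, 99, 132, 198, 396.
Check 279^d mod 437 for each divisor in increasing order:
279^1 ≡ 279 (mod 437)
279^2 ≡ 55 (mod 437)
279^3 ≡ 50 (mod 437)
279^4 ≡ 403 (mod 437)
279^6 ≡ 315 (mod 437)
279^9 ≡ 18 (mod 437)
279^11 ≡ 116 (mod 437)
279^12 ≡ 26 (mod 437)
279^18 ≡ 324 (mod 437)
279^22 ≡ 346 (mod 437)
279^33 ≡ 369 (mod 437)
279^36 ≡ 96 (mod 437)
279^44 ≡ 415 (mod 437)
279^66 ≡ 254 (mod 437)
279^99 ≡ 208 (mod 437)
279^132 ≡ 277 (mod 437)
279^198 ≡ 1 (mod 437) ✓
The smallest such exponent is 198, so the order of 279 is 198.

198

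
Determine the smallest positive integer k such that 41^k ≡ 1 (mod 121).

110

ord(41) | φ(121) = φ(11^2) = 11·(11−1) = 110 = 2 · 5 · 11.
Divisors of 110: 1, 2, 5, 10, 11, 22, 55, 110.
Evaluate successive powers at the divisors of 110:
41^1 ≡ 41
41^2 ≡ 108
41^5 ≡ 32
41^10 ≡ 56
41^11 ≡ 118
41^22 ≡ 9
41^55 ≡ 120
41^110 ≡ 1
Hence ord(41) = 110.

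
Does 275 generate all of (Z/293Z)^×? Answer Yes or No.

φ(293) = 293 − 1 = 292 = 2^2 · 73.
An element g generates (Z/293Z)^× iff g^(292/q) ≢ 1 (mod 293) for each prime q ∈ {2, 73}.
275^146 ≡ 292 (mod 293)  [q = 2: ≢ 1 ✓]
275^4 ≡ 82 (mod 293)  [q = 73: ≢ 1 ✓]
Every test exponent gives a nontrivial residue, hence 275 generates the full group.

Yes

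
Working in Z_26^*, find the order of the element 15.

12

The order of 15 must divide φ(26) = φ(2)·φ(13) = 1·12 = 12 = 2^2 · 3.
Divisors of 12: 1, 2, 3, 4, 6, 12.
Evaluate successive powers at the divisors of 12:
15^1 ≡ 15
15^2 ≡ 17
15^3 ≡ 21
15^4 ≡ 3
15^6 ≡ 25
15^12 ≡ 1
The smallest such exponent is 12, so the order of 15 is 12.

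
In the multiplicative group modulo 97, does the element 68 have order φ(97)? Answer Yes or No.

Yes

φ(97) = 97 − 1 = 96 = 2^5 · 3.
68 is a primitive root mod 97 iff 68^(φ(97)/q) ≢ 1 for every prime q | φ(97), i.e. q ∈ {2, 3}.
68^48 ≡ 96 (mod 97)  [q = 2: ≢ 1 ✓]
68^32 ≡ 35 (mod 97)  [q = 3: ≢ 1 ✓]
All checks pass, so 68 has order 96 and is a primitive root modulo 97.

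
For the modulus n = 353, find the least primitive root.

3

φ(353) = 353 − 1 = 352 = 2^5 · 11.
Test candidates g = 2, 3, … against the prime factors q ∈ {2, 11} of φ(353): g is a generator iff g^(352/q) ≢ 1 for every such q.
g = 2: 2^176 ≡ 1 — hits 1, so not a primitive root.
g = 3: 3^176 ≡ 352; 3^32 ≡ 140 — none is 1, so 3 is a primitive root.
Hence the least primitive root of 353 is 3.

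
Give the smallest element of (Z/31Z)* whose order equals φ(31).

3

φ(31) = 31 − 1 = 30 = 2 · 3 · 5.
Test candidates g = 2, 3, … against the prime factors q ∈ {2, 3, 5} of φ(31): g is a generator iff g^(30/q) ≢ 1 for every such q.
g = 2: 2^15 ≡ 1 — hits 1, so not a primitive root.
g = 3: 3^15 ≡ 30; 3^10 ≡ 25; 3^6 ≡ 16 — none is 1, so 3 is a primitive root.
Hence the least primitive root of 31 is 3.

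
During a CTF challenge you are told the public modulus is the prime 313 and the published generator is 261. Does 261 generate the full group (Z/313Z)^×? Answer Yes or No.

φ(313) = 313 − 1 = 312 = 2^3 · 3 · 13.
An element g generates (Z/313Z)^× iff g^(312/q) ≢ 1 (mod 313) for each prime q ∈ {2, 3, 13}.
261^156 ≡ 1 (mod 313)  [q = 2: ≡ 1 ✗]
261^104 ≡ 1 (mod 313)  [q = 3: ≡ 1 ✗]
261^24 ≡ 277 (mod 313)  [q = 13: ≢ 1 ✓]
Since 261^156 ≡ 1, the order of 261 divides 156 < 312, so 261 is not a primitive root.

No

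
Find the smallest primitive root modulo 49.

φ(49) = φ(7^2) = 7·(7−1) = 42 = 2 · 3 · 7.
Test candidates g = 2, 3, … against the prime factors q ∈ {2, 3, 7} of φ(49): g is a generator iff g^(42/q) ≢ 1 for every such q.
g = 2: 2^21 ≡ 1 — hits 1, so not a primitive root.
g = 3: 3^21 ≡ 48; 3^14 ≡ 30; 3^6 ≡ 43 — none is 1, so 3 is a primitive root.
Hence the least primitive root of 49 is 3.

3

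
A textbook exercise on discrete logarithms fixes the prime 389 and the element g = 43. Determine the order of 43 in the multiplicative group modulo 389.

388

The order of 43 must divide φ(389) = 389 − 1 = 388 = 2^2 · 97.
Divisors of 388: 1, 2, 4, 97, 194, 388.
Evaluate successive powers at the divisors of 388:
43^1 ≡ 43 (mod 389)
43^2 ≡ 293 (mod 389)
43^4 ≡ 269 (mod 389)
43^97 ≡ 115 (mod 389)
43^194 ≡ 388 (mod 389)
43^388 ≡ 1 (mod 389) ✓
Hence ord(43) = 388.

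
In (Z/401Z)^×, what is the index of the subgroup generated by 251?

1

By Lagrange's theorem, ord_401(251) divides φ(401) = 401 − 1 = 400 = 2^4 · 5^2.
Divisors of 400: 1, 2, 4, 5, 8, 10, 16, 20, 25, 40, 50, 80, 100, 200, 400.
Test each divisor d:
251^1 ≡ 251
251^2 ≡ 44
251^4 ≡ 332
251^5 ≡ 325
251^8 ≡ 350
251^10 ≡ 162
251^16 ≡ 195
251^20 ≡ 179
251^25 ≡ 30
251^40 ≡ 362
251^50 ≡ 98
251^80 ≡ 318
251^100 ≡ 381
251^200 ≡ 400
251^400 ≡ 1
Thus |⟨251⟩| = ord(251) = 400.
[(Z/401Z)^× : ⟨251⟩] = 400/400 = 1.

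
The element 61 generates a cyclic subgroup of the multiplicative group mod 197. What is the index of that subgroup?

4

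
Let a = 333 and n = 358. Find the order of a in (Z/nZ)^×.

The order of 333 must divide φ(358) = φ(2)·φ(179) = 1·178 = 178 = 2 · 89.
Divisors of 178: 1, 2, 89, 178.
Compute 333^d (mod 358) for the divisors d until we hit 1:
333^1 ≡ 333 (mod 358)
333^2 ≡ 267 (mod 358)
333^89 ≡ 357 (mod 358)
333^178 ≡ 1 (mod 358) ✓
Hence ord(333) = 178.

178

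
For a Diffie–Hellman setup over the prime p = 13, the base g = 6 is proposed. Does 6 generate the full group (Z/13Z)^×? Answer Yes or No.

φ(13) = 13 − 1 = 12 = 2^2 · 3.
It suffices to check that the order of 6 is not a proper divisor of 12: compute 6^(12/q) for q ∈ {2, 3}.
6^6 ≡ 12 (mod 13)  [q = 2: ≢ 1 ✓]
6^4 ≡ 9 (mod 13)  [q = 3: ≢ 1 ✓]
All checks pass, so 6 has order 12 and is a primitive root modulo 13.

Yes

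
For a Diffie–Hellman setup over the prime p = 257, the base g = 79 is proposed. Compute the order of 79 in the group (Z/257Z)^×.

128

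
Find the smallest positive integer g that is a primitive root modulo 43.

φ(43) = 43 − 1 = 42 = 2 · 3 · 7.
Test candidates g = 2, 3, … against the prime factors q ∈ {2, 3, 7} of φ(43): g is a generator iff g^(42/q) ≢ 1 for every such q.
g = 2: 2^21 ≡ 42; 2^14 ≡ 1 — hits 1, so not a primitive root.
g = 3: 3^21 ≡ 42; 3^14 ≡ 36; 3^6 ≡ 41 — none is 1, so 3 is a primitive root.
Hence the least primitive root of 43 is 3.

3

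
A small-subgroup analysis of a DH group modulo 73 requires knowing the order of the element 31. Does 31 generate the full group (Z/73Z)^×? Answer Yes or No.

φ(73) = 73 − 1 = 72 = 2^3 · 3^2.
An element g generates (Z/73Z)^× iff g^(72/q) ≢ 1 (mod 73) for each prime q ∈ {2, 3}.
31^36 ≡ 72 (mod 73)  [q = 2: ≢ 1 ✓]
31^24 ≡ 64 (mod 73)  [q = 3: ≢ 1 ✓]
None equal 1, so ord_73(31) = 72: 31 is a primitive root.

Yes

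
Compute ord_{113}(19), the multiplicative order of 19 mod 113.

112

The order of 19 must divide φ(113) = 113 − 1 = 112 = 2^4 · 7.
Divisors of 112: 1, 2, 4, 7, 8, 14, 16, 28, 56, 112.
Evaluate successive powers at the divisors of 112:
19^1 ≡ 19 (mod 113)
19^2 ≡ 22 (mod 113)
19^4 ≡ 32 (mod 113)
19^7 ≡ 42 (mod 113)
19^8 ≡ 7 (mod 113)
19^14 ≡ 69 (mod 113)
19^16 ≡ 49 (mod 113)
19^28 ≡ 15 (mod 113)
19^56 ≡ 112 (mod 113)
19^112 ≡ 1 (mod 113) ✓
The smallest such exponent is 112, so the order of 19 is 112.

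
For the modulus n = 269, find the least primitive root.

φ(269) = 269 − 1 = 268 = 2^2 · 67.
Test candidates g = 2, 3, … against the prime factors q ∈ {2, 67} of φ(269): g is a generator iff g^(268/q) ≢ 1 for every such q.
g = 2: 2^134 ≡ 268; 2^4 ≡ 16 — none is 1, so 2 is a primitive root.
The smallest primitive root modulo 269 is 2.

2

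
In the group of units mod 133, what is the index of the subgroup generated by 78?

The order of 78 must divide φ(133) = φ(7·19) = (7−1)·(19−1) = 6·18 = 108 = 2^2 · 3^3.
Divisors of 108: 1, 2, 3, 4, 6, 9, 12, 18, 27, 36, 54, 108.
Test each divisor d:
78^1 ≡ 78 (mod 133)
78^2 ≡ 99 (mod 133)
78^3 ≡ 8 (mod 133)
78^4 ≡ 92 (mod 133)
78^6 ≡ 64 (mod 133)
78^9 ≡ 113 (mod 133)
78^12 ≡ 106 (mod 133)
78^18 ≡ 1 (mod 133) ✓
Thus |⟨78⟩| = ord(78) = 18.
The index is φ(133) / ord(78) = 108 / 18 = 6.

6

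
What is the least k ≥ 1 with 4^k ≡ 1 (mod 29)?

Since 4 ∈ (Z/29Z)^×, its order divides φ(29) = 29 − 1 = 28 = 2^2 · 7.
Divisors of 28: 1, 2, 4, 7, 14, 28.
Test each divisor d:
4^1 ≡ 4
4^2 ≡ 16
4^4 ≡ 24
4^7 ≡ 28
4^14 ≡ 1
The smallest such exponent is 14, so the order of 4 is 14.

14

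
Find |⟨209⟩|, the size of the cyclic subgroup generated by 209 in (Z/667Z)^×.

Since 209 ∈ (Z/667Z)^×, its order divides φ(667) = φ(23·29) = (23−1)·(29−1) = 22·28 = 616 = 2^3 · 7 · 11.
Divisors of 616: 1, 2, 4, 7, 8, 11, 14, 22, 28, 44, 56, 77, 88, 154, 308, 616.
Check 209^d mod 667 for each divisor in increasing order:
209^1 ≡ 209 (mod 667)
209^2 ≡ 326 (mod 667)
209^4 ≡ 223 (mod 667)
209^7 ≡ 289 (mod 667)
209^8 ≡ 371 (mod 667)
209^11 ≡ 415 (mod 667)
209^14 ≡ 146 (mod 667)
209^22 ≡ 139 (mod 667)
209^28 ≡ 639 (mod 667)
209^44 ≡ 645 (mod 667)
209^56 ≡ 117 (mod 667)
209^77 ≡ 231 (mod 667)
209^88 ≡ 484 (mod 667)
209^154 ≡ 1 (mod 667) ✓
The smallest such exponent is 154, so the order of 209 is 154.

154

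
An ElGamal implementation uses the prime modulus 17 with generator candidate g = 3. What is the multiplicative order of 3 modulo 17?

16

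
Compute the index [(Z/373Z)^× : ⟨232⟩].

1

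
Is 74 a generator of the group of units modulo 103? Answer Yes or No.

φ(103) = 103 − 1 = 102 = 2 · 3 · 17.
74 is a primitive root mod 103 iff 74^(φ(103)/q) ≢ 1 for every prime q | φ(103), i.e. q ∈ {2, 3, 17}.
74^51 ≡ 102 (mod 103)  [q = 2: ≢ 1 ✓]
74^34 ≡ 46 (mod 103)  [q = 3: ≢ 1 ✓]
74^6 ≡ 72 (mod 103)  [q = 17: ≢ 1 ✓]
None equal 1, so ord_103(74) = 102: 74 is a primitive root.

Yes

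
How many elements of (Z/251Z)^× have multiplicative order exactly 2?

1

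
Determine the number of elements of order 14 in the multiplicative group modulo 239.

6

φ(239) = 239 − 1 = 238 = 2 · 7 · 17.
In a cyclic group of order 238, there are φ(d) elements of order d for each divisor d of 238, and zero for non-divisors.
14 = 2 · 7 divides 238, and φ(14) = 6.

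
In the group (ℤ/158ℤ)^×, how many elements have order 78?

φ(158) = φ(2)·φ(79) = 1·78 = 78 = 2 · 3 · 13.
Since (Z/158Z)^× is cyclic of order 78, the number of elements of order d is φ(d) when d | 78 and 0 otherwise.
78 = 2 · 3 · 13 divides 78, and φ(78) = 24.

24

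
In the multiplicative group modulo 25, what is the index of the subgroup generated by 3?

1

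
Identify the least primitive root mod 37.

φ(37) = 37 − 1 = 36 = 2^2 · 3^2.
Test candidates g = 2, 3, … against the prime factors q ∈ {2, 3} of φ(37): g is a generator iff g^(36/q) ≢ 1 for every such q.
g = 2: 2^18 ≡ 36; 2^12 ≡ 26 — none is 1, so 2 is a primitive root.
The smallest primitive root modulo 37 is 2.

2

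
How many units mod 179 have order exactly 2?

1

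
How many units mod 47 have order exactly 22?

0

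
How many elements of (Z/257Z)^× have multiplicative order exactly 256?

φ(257) = 257 − 1 = 256 = 2^8.
Since (Z/257Z)^× is cyclic of order 256, the number of elements of order d is φ(d) when d | 256 and 0 otherwise.
256 = 2^8 divides 256, and φ(256) = 128.

128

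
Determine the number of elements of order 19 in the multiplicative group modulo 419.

φ(419) = 419 − 1 = 418 = 2 · 11 · 19.
Since (Z/419Z)^× is cyclic of order 418, the number of elements of order d is φ(d) when d | 418 and 0 otherwise.
19 | 418, and φ(19) = 19 − 1 = 18.

18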